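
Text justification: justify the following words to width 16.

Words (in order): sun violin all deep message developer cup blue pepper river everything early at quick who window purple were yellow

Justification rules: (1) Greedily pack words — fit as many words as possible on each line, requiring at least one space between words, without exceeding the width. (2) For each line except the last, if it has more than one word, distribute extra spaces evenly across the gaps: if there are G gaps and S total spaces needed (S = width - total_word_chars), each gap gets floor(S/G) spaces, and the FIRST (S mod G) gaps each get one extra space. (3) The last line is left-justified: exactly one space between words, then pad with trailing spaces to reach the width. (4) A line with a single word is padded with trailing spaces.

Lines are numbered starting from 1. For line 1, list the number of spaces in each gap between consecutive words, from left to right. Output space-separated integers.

Answer: 2 2

Derivation:
Line 1: ['sun', 'violin', 'all'] (min_width=14, slack=2)
Line 2: ['deep', 'message'] (min_width=12, slack=4)
Line 3: ['developer', 'cup'] (min_width=13, slack=3)
Line 4: ['blue', 'pepper'] (min_width=11, slack=5)
Line 5: ['river', 'everything'] (min_width=16, slack=0)
Line 6: ['early', 'at', 'quick'] (min_width=14, slack=2)
Line 7: ['who', 'window'] (min_width=10, slack=6)
Line 8: ['purple', 'were'] (min_width=11, slack=5)
Line 9: ['yellow'] (min_width=6, slack=10)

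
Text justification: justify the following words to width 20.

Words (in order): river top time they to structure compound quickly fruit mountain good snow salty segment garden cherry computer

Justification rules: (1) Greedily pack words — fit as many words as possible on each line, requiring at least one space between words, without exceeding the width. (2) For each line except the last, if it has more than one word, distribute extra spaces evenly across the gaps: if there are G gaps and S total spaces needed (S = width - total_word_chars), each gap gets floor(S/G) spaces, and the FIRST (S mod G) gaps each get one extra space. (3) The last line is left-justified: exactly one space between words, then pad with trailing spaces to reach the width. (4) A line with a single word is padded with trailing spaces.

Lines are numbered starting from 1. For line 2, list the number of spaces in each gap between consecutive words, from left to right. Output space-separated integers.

Line 1: ['river', 'top', 'time', 'they'] (min_width=19, slack=1)
Line 2: ['to', 'structure'] (min_width=12, slack=8)
Line 3: ['compound', 'quickly'] (min_width=16, slack=4)
Line 4: ['fruit', 'mountain', 'good'] (min_width=19, slack=1)
Line 5: ['snow', 'salty', 'segment'] (min_width=18, slack=2)
Line 6: ['garden', 'cherry'] (min_width=13, slack=7)
Line 7: ['computer'] (min_width=8, slack=12)

Answer: 9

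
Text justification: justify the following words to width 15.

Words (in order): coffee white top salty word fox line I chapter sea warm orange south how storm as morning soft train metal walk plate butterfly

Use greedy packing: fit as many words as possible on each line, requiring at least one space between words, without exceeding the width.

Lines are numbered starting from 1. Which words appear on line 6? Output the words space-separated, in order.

Line 1: ['coffee', 'white'] (min_width=12, slack=3)
Line 2: ['top', 'salty', 'word'] (min_width=14, slack=1)
Line 3: ['fox', 'line', 'I'] (min_width=10, slack=5)
Line 4: ['chapter', 'sea'] (min_width=11, slack=4)
Line 5: ['warm', 'orange'] (min_width=11, slack=4)
Line 6: ['south', 'how', 'storm'] (min_width=15, slack=0)
Line 7: ['as', 'morning', 'soft'] (min_width=15, slack=0)
Line 8: ['train', 'metal'] (min_width=11, slack=4)
Line 9: ['walk', 'plate'] (min_width=10, slack=5)
Line 10: ['butterfly'] (min_width=9, slack=6)

Answer: south how storm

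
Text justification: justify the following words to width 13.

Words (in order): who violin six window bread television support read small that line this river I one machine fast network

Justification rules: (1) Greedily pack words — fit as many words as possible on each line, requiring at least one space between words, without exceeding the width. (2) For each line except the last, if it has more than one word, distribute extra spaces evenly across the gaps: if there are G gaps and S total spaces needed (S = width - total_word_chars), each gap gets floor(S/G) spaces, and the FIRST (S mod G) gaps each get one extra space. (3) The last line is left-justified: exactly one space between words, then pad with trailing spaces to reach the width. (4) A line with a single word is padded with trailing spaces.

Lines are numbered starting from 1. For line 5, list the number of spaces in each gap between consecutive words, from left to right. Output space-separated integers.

Line 1: ['who', 'violin'] (min_width=10, slack=3)
Line 2: ['six', 'window'] (min_width=10, slack=3)
Line 3: ['bread'] (min_width=5, slack=8)
Line 4: ['television'] (min_width=10, slack=3)
Line 5: ['support', 'read'] (min_width=12, slack=1)
Line 6: ['small', 'that'] (min_width=10, slack=3)
Line 7: ['line', 'this'] (min_width=9, slack=4)
Line 8: ['river', 'I', 'one'] (min_width=11, slack=2)
Line 9: ['machine', 'fast'] (min_width=12, slack=1)
Line 10: ['network'] (min_width=7, slack=6)

Answer: 2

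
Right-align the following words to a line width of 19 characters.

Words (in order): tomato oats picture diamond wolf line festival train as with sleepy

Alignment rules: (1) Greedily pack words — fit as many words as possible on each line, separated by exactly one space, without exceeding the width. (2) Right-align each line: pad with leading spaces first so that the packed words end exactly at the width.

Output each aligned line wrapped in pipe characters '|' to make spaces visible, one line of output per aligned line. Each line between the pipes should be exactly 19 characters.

Line 1: ['tomato', 'oats', 'picture'] (min_width=19, slack=0)
Line 2: ['diamond', 'wolf', 'line'] (min_width=17, slack=2)
Line 3: ['festival', 'train', 'as'] (min_width=17, slack=2)
Line 4: ['with', 'sleepy'] (min_width=11, slack=8)

Answer: |tomato oats picture|
|  diamond wolf line|
|  festival train as|
|        with sleepy|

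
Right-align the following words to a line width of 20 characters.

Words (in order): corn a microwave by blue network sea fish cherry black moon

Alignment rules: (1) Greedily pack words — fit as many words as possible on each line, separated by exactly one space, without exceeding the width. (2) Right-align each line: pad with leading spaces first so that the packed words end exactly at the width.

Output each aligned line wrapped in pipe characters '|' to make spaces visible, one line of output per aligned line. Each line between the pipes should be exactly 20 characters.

Answer: | corn a microwave by|
|    blue network sea|
|   fish cherry black|
|                moon|

Derivation:
Line 1: ['corn', 'a', 'microwave', 'by'] (min_width=19, slack=1)
Line 2: ['blue', 'network', 'sea'] (min_width=16, slack=4)
Line 3: ['fish', 'cherry', 'black'] (min_width=17, slack=3)
Line 4: ['moon'] (min_width=4, slack=16)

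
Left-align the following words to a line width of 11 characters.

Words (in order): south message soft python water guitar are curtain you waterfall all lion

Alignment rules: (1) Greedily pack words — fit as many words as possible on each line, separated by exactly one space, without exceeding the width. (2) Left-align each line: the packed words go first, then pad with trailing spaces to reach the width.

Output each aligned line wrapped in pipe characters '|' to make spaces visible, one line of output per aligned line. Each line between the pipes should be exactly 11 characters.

Answer: |south      |
|message    |
|soft python|
|water      |
|guitar are |
|curtain you|
|waterfall  |
|all lion   |

Derivation:
Line 1: ['south'] (min_width=5, slack=6)
Line 2: ['message'] (min_width=7, slack=4)
Line 3: ['soft', 'python'] (min_width=11, slack=0)
Line 4: ['water'] (min_width=5, slack=6)
Line 5: ['guitar', 'are'] (min_width=10, slack=1)
Line 6: ['curtain', 'you'] (min_width=11, slack=0)
Line 7: ['waterfall'] (min_width=9, slack=2)
Line 8: ['all', 'lion'] (min_width=8, slack=3)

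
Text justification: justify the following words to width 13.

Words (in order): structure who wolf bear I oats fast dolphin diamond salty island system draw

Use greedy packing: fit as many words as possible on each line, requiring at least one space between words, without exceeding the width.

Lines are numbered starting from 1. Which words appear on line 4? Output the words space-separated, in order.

Line 1: ['structure', 'who'] (min_width=13, slack=0)
Line 2: ['wolf', 'bear', 'I'] (min_width=11, slack=2)
Line 3: ['oats', 'fast'] (min_width=9, slack=4)
Line 4: ['dolphin'] (min_width=7, slack=6)
Line 5: ['diamond', 'salty'] (min_width=13, slack=0)
Line 6: ['island', 'system'] (min_width=13, slack=0)
Line 7: ['draw'] (min_width=4, slack=9)

Answer: dolphin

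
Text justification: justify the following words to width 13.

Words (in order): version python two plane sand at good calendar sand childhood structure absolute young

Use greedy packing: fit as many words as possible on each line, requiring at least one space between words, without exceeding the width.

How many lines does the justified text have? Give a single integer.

Line 1: ['version'] (min_width=7, slack=6)
Line 2: ['python', 'two'] (min_width=10, slack=3)
Line 3: ['plane', 'sand', 'at'] (min_width=13, slack=0)
Line 4: ['good', 'calendar'] (min_width=13, slack=0)
Line 5: ['sand'] (min_width=4, slack=9)
Line 6: ['childhood'] (min_width=9, slack=4)
Line 7: ['structure'] (min_width=9, slack=4)
Line 8: ['absolute'] (min_width=8, slack=5)
Line 9: ['young'] (min_width=5, slack=8)
Total lines: 9

Answer: 9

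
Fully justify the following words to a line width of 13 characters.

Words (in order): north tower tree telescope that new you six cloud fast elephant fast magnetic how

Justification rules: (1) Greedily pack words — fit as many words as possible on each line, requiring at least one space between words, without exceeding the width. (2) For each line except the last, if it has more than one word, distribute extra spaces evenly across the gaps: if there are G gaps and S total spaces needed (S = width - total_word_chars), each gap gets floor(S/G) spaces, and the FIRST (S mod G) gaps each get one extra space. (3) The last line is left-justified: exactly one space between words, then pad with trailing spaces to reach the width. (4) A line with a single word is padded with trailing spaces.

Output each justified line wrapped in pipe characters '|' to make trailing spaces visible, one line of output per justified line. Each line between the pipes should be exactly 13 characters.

Line 1: ['north', 'tower'] (min_width=11, slack=2)
Line 2: ['tree'] (min_width=4, slack=9)
Line 3: ['telescope'] (min_width=9, slack=4)
Line 4: ['that', 'new', 'you'] (min_width=12, slack=1)
Line 5: ['six', 'cloud'] (min_width=9, slack=4)
Line 6: ['fast', 'elephant'] (min_width=13, slack=0)
Line 7: ['fast', 'magnetic'] (min_width=13, slack=0)
Line 8: ['how'] (min_width=3, slack=10)

Answer: |north   tower|
|tree         |
|telescope    |
|that  new you|
|six     cloud|
|fast elephant|
|fast magnetic|
|how          |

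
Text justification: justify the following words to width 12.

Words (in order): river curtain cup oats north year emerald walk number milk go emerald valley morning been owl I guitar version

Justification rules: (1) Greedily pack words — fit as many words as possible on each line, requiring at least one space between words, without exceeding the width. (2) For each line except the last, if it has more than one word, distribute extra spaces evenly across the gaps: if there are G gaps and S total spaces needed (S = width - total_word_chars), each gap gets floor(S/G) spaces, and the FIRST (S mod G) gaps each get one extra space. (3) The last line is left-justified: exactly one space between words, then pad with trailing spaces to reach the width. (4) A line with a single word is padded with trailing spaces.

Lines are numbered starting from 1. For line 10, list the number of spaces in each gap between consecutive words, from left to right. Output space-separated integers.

Line 1: ['river'] (min_width=5, slack=7)
Line 2: ['curtain', 'cup'] (min_width=11, slack=1)
Line 3: ['oats', 'north'] (min_width=10, slack=2)
Line 4: ['year', 'emerald'] (min_width=12, slack=0)
Line 5: ['walk', 'number'] (min_width=11, slack=1)
Line 6: ['milk', 'go'] (min_width=7, slack=5)
Line 7: ['emerald'] (min_width=7, slack=5)
Line 8: ['valley'] (min_width=6, slack=6)
Line 9: ['morning', 'been'] (min_width=12, slack=0)
Line 10: ['owl', 'I', 'guitar'] (min_width=12, slack=0)
Line 11: ['version'] (min_width=7, slack=5)

Answer: 1 1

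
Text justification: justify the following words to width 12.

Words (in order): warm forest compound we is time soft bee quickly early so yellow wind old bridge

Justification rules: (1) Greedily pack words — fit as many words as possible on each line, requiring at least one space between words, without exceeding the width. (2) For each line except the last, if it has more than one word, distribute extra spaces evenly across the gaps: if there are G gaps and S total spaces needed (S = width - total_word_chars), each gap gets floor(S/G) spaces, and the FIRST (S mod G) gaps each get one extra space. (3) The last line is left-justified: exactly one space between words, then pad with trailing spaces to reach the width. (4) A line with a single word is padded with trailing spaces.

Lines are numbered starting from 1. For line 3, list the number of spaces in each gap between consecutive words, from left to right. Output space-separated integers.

Line 1: ['warm', 'forest'] (min_width=11, slack=1)
Line 2: ['compound', 'we'] (min_width=11, slack=1)
Line 3: ['is', 'time', 'soft'] (min_width=12, slack=0)
Line 4: ['bee', 'quickly'] (min_width=11, slack=1)
Line 5: ['early', 'so'] (min_width=8, slack=4)
Line 6: ['yellow', 'wind'] (min_width=11, slack=1)
Line 7: ['old', 'bridge'] (min_width=10, slack=2)

Answer: 1 1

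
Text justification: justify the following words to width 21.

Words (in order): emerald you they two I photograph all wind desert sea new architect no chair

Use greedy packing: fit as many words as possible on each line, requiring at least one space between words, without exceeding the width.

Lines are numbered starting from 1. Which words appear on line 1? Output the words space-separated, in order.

Line 1: ['emerald', 'you', 'they', 'two'] (min_width=20, slack=1)
Line 2: ['I', 'photograph', 'all', 'wind'] (min_width=21, slack=0)
Line 3: ['desert', 'sea', 'new'] (min_width=14, slack=7)
Line 4: ['architect', 'no', 'chair'] (min_width=18, slack=3)

Answer: emerald you they two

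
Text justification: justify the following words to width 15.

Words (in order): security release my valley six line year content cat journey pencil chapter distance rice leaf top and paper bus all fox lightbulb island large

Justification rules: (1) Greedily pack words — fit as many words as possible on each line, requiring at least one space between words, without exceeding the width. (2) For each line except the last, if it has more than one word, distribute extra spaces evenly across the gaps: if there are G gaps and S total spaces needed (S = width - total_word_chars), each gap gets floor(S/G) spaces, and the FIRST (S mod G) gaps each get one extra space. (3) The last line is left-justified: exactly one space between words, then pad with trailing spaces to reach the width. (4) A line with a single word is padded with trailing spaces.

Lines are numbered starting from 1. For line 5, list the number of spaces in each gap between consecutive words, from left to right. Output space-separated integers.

Line 1: ['security'] (min_width=8, slack=7)
Line 2: ['release', 'my'] (min_width=10, slack=5)
Line 3: ['valley', 'six', 'line'] (min_width=15, slack=0)
Line 4: ['year', 'content'] (min_width=12, slack=3)
Line 5: ['cat', 'journey'] (min_width=11, slack=4)
Line 6: ['pencil', 'chapter'] (min_width=14, slack=1)
Line 7: ['distance', 'rice'] (min_width=13, slack=2)
Line 8: ['leaf', 'top', 'and'] (min_width=12, slack=3)
Line 9: ['paper', 'bus', 'all'] (min_width=13, slack=2)
Line 10: ['fox', 'lightbulb'] (min_width=13, slack=2)
Line 11: ['island', 'large'] (min_width=12, slack=3)

Answer: 5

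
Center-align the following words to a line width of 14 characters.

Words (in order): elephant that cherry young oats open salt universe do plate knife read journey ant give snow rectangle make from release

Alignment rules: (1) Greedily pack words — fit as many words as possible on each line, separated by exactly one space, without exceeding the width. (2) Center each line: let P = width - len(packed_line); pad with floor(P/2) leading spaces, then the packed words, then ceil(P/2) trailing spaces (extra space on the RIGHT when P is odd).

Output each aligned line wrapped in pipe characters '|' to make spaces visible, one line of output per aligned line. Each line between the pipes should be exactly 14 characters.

Answer: |elephant that |
| cherry young |
|oats open salt|
| universe do  |
| plate knife  |
| read journey |
|ant give snow |
|rectangle make|
| from release |

Derivation:
Line 1: ['elephant', 'that'] (min_width=13, slack=1)
Line 2: ['cherry', 'young'] (min_width=12, slack=2)
Line 3: ['oats', 'open', 'salt'] (min_width=14, slack=0)
Line 4: ['universe', 'do'] (min_width=11, slack=3)
Line 5: ['plate', 'knife'] (min_width=11, slack=3)
Line 6: ['read', 'journey'] (min_width=12, slack=2)
Line 7: ['ant', 'give', 'snow'] (min_width=13, slack=1)
Line 8: ['rectangle', 'make'] (min_width=14, slack=0)
Line 9: ['from', 'release'] (min_width=12, slack=2)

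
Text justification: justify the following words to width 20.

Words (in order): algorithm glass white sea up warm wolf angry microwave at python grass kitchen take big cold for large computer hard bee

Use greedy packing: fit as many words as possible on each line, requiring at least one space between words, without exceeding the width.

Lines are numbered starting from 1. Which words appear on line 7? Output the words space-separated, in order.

Line 1: ['algorithm', 'glass'] (min_width=15, slack=5)
Line 2: ['white', 'sea', 'up', 'warm'] (min_width=17, slack=3)
Line 3: ['wolf', 'angry', 'microwave'] (min_width=20, slack=0)
Line 4: ['at', 'python', 'grass'] (min_width=15, slack=5)
Line 5: ['kitchen', 'take', 'big'] (min_width=16, slack=4)
Line 6: ['cold', 'for', 'large'] (min_width=14, slack=6)
Line 7: ['computer', 'hard', 'bee'] (min_width=17, slack=3)

Answer: computer hard bee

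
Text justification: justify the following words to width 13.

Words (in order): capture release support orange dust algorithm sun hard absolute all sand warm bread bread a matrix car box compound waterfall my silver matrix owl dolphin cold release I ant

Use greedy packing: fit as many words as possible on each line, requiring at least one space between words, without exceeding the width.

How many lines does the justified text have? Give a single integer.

Line 1: ['capture'] (min_width=7, slack=6)
Line 2: ['release'] (min_width=7, slack=6)
Line 3: ['support'] (min_width=7, slack=6)
Line 4: ['orange', 'dust'] (min_width=11, slack=2)
Line 5: ['algorithm', 'sun'] (min_width=13, slack=0)
Line 6: ['hard', 'absolute'] (min_width=13, slack=0)
Line 7: ['all', 'sand', 'warm'] (min_width=13, slack=0)
Line 8: ['bread', 'bread', 'a'] (min_width=13, slack=0)
Line 9: ['matrix', 'car'] (min_width=10, slack=3)
Line 10: ['box', 'compound'] (min_width=12, slack=1)
Line 11: ['waterfall', 'my'] (min_width=12, slack=1)
Line 12: ['silver', 'matrix'] (min_width=13, slack=0)
Line 13: ['owl', 'dolphin'] (min_width=11, slack=2)
Line 14: ['cold', 'release'] (min_width=12, slack=1)
Line 15: ['I', 'ant'] (min_width=5, slack=8)
Total lines: 15

Answer: 15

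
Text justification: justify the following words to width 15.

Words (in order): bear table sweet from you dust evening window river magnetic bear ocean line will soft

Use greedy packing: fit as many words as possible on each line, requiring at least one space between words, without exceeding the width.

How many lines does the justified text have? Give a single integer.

Answer: 7

Derivation:
Line 1: ['bear', 'table'] (min_width=10, slack=5)
Line 2: ['sweet', 'from', 'you'] (min_width=14, slack=1)
Line 3: ['dust', 'evening'] (min_width=12, slack=3)
Line 4: ['window', 'river'] (min_width=12, slack=3)
Line 5: ['magnetic', 'bear'] (min_width=13, slack=2)
Line 6: ['ocean', 'line', 'will'] (min_width=15, slack=0)
Line 7: ['soft'] (min_width=4, slack=11)
Total lines: 7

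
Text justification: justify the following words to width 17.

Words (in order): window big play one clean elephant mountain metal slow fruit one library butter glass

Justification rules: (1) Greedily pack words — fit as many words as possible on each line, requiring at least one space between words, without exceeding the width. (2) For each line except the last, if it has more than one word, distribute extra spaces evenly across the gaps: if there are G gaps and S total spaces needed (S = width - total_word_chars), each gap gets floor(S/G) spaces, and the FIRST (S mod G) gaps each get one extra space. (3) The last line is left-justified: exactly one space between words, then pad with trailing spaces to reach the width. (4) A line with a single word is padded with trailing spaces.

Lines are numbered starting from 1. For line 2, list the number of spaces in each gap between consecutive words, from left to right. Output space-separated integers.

Line 1: ['window', 'big', 'play'] (min_width=15, slack=2)
Line 2: ['one', 'clean'] (min_width=9, slack=8)
Line 3: ['elephant', 'mountain'] (min_width=17, slack=0)
Line 4: ['metal', 'slow', 'fruit'] (min_width=16, slack=1)
Line 5: ['one', 'library'] (min_width=11, slack=6)
Line 6: ['butter', 'glass'] (min_width=12, slack=5)

Answer: 9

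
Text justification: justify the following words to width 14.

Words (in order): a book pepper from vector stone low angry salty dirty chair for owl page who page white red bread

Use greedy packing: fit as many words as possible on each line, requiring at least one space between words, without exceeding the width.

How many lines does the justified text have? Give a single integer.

Answer: 8

Derivation:
Line 1: ['a', 'book', 'pepper'] (min_width=13, slack=1)
Line 2: ['from', 'vector'] (min_width=11, slack=3)
Line 3: ['stone', 'low'] (min_width=9, slack=5)
Line 4: ['angry', 'salty'] (min_width=11, slack=3)
Line 5: ['dirty', 'chair'] (min_width=11, slack=3)
Line 6: ['for', 'owl', 'page'] (min_width=12, slack=2)
Line 7: ['who', 'page', 'white'] (min_width=14, slack=0)
Line 8: ['red', 'bread'] (min_width=9, slack=5)
Total lines: 8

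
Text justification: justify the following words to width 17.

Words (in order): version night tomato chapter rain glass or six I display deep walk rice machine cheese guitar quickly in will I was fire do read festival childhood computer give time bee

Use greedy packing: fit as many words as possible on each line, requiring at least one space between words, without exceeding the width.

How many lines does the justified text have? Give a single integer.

Answer: 12

Derivation:
Line 1: ['version', 'night'] (min_width=13, slack=4)
Line 2: ['tomato', 'chapter'] (min_width=14, slack=3)
Line 3: ['rain', 'glass', 'or', 'six'] (min_width=17, slack=0)
Line 4: ['I', 'display', 'deep'] (min_width=14, slack=3)
Line 5: ['walk', 'rice', 'machine'] (min_width=17, slack=0)
Line 6: ['cheese', 'guitar'] (min_width=13, slack=4)
Line 7: ['quickly', 'in', 'will', 'I'] (min_width=17, slack=0)
Line 8: ['was', 'fire', 'do', 'read'] (min_width=16, slack=1)
Line 9: ['festival'] (min_width=8, slack=9)
Line 10: ['childhood'] (min_width=9, slack=8)
Line 11: ['computer', 'give'] (min_width=13, slack=4)
Line 12: ['time', 'bee'] (min_width=8, slack=9)
Total lines: 12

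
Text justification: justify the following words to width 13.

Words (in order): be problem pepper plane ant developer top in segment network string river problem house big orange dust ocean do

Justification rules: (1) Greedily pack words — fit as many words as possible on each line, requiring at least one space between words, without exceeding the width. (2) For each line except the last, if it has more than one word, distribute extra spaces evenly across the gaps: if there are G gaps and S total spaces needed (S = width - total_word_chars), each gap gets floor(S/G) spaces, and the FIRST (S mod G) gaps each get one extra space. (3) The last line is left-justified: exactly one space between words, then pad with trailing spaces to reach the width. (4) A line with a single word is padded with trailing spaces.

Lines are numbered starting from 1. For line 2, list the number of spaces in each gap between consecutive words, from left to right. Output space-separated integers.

Line 1: ['be', 'problem'] (min_width=10, slack=3)
Line 2: ['pepper', 'plane'] (min_width=12, slack=1)
Line 3: ['ant', 'developer'] (min_width=13, slack=0)
Line 4: ['top', 'in'] (min_width=6, slack=7)
Line 5: ['segment'] (min_width=7, slack=6)
Line 6: ['network'] (min_width=7, slack=6)
Line 7: ['string', 'river'] (min_width=12, slack=1)
Line 8: ['problem', 'house'] (min_width=13, slack=0)
Line 9: ['big', 'orange'] (min_width=10, slack=3)
Line 10: ['dust', 'ocean', 'do'] (min_width=13, slack=0)

Answer: 2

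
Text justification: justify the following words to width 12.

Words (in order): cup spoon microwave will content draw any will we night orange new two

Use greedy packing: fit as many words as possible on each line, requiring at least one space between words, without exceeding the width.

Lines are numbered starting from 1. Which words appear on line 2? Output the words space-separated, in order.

Answer: microwave

Derivation:
Line 1: ['cup', 'spoon'] (min_width=9, slack=3)
Line 2: ['microwave'] (min_width=9, slack=3)
Line 3: ['will', 'content'] (min_width=12, slack=0)
Line 4: ['draw', 'any'] (min_width=8, slack=4)
Line 5: ['will', 'we'] (min_width=7, slack=5)
Line 6: ['night', 'orange'] (min_width=12, slack=0)
Line 7: ['new', 'two'] (min_width=7, slack=5)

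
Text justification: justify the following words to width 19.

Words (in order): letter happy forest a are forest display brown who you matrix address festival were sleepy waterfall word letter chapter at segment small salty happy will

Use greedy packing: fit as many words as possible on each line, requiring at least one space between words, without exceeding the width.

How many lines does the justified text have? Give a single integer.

Line 1: ['letter', 'happy', 'forest'] (min_width=19, slack=0)
Line 2: ['a', 'are', 'forest'] (min_width=12, slack=7)
Line 3: ['display', 'brown', 'who'] (min_width=17, slack=2)
Line 4: ['you', 'matrix', 'address'] (min_width=18, slack=1)
Line 5: ['festival', 'were'] (min_width=13, slack=6)
Line 6: ['sleepy', 'waterfall'] (min_width=16, slack=3)
Line 7: ['word', 'letter', 'chapter'] (min_width=19, slack=0)
Line 8: ['at', 'segment', 'small'] (min_width=16, slack=3)
Line 9: ['salty', 'happy', 'will'] (min_width=16, slack=3)
Total lines: 9

Answer: 9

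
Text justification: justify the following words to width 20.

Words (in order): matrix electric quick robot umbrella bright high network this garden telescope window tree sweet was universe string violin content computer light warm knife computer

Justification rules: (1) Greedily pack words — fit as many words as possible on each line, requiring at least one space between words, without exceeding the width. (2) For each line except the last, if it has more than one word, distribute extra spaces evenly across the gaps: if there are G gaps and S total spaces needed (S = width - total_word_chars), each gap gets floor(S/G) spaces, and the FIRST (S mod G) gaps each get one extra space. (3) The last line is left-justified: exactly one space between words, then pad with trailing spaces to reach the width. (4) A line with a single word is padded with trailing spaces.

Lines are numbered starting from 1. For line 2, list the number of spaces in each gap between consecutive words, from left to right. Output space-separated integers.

Line 1: ['matrix', 'electric'] (min_width=15, slack=5)
Line 2: ['quick', 'robot', 'umbrella'] (min_width=20, slack=0)
Line 3: ['bright', 'high', 'network'] (min_width=19, slack=1)
Line 4: ['this', 'garden'] (min_width=11, slack=9)
Line 5: ['telescope', 'window'] (min_width=16, slack=4)
Line 6: ['tree', 'sweet', 'was'] (min_width=14, slack=6)
Line 7: ['universe', 'string'] (min_width=15, slack=5)
Line 8: ['violin', 'content'] (min_width=14, slack=6)
Line 9: ['computer', 'light', 'warm'] (min_width=19, slack=1)
Line 10: ['knife', 'computer'] (min_width=14, slack=6)

Answer: 1 1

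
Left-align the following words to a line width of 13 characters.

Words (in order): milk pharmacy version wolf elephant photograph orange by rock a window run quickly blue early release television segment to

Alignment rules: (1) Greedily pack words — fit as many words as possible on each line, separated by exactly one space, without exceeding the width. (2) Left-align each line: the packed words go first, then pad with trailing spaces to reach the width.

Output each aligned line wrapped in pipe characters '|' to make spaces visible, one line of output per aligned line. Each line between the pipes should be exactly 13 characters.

Line 1: ['milk', 'pharmacy'] (min_width=13, slack=0)
Line 2: ['version', 'wolf'] (min_width=12, slack=1)
Line 3: ['elephant'] (min_width=8, slack=5)
Line 4: ['photograph'] (min_width=10, slack=3)
Line 5: ['orange', 'by'] (min_width=9, slack=4)
Line 6: ['rock', 'a', 'window'] (min_width=13, slack=0)
Line 7: ['run', 'quickly'] (min_width=11, slack=2)
Line 8: ['blue', 'early'] (min_width=10, slack=3)
Line 9: ['release'] (min_width=7, slack=6)
Line 10: ['television'] (min_width=10, slack=3)
Line 11: ['segment', 'to'] (min_width=10, slack=3)

Answer: |milk pharmacy|
|version wolf |
|elephant     |
|photograph   |
|orange by    |
|rock a window|
|run quickly  |
|blue early   |
|release      |
|television   |
|segment to   |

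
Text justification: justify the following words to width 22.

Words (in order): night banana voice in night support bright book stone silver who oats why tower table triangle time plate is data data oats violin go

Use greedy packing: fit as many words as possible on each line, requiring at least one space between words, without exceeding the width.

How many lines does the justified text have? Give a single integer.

Answer: 7

Derivation:
Line 1: ['night', 'banana', 'voice', 'in'] (min_width=21, slack=1)
Line 2: ['night', 'support', 'bright'] (min_width=20, slack=2)
Line 3: ['book', 'stone', 'silver', 'who'] (min_width=21, slack=1)
Line 4: ['oats', 'why', 'tower', 'table'] (min_width=20, slack=2)
Line 5: ['triangle', 'time', 'plate', 'is'] (min_width=22, slack=0)
Line 6: ['data', 'data', 'oats', 'violin'] (min_width=21, slack=1)
Line 7: ['go'] (min_width=2, slack=20)
Total lines: 7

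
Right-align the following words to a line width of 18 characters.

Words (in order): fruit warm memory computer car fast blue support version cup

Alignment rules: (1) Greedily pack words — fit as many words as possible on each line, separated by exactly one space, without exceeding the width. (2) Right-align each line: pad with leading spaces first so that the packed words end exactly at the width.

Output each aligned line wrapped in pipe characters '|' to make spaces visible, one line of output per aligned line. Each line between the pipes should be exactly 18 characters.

Line 1: ['fruit', 'warm', 'memory'] (min_width=17, slack=1)
Line 2: ['computer', 'car', 'fast'] (min_width=17, slack=1)
Line 3: ['blue', 'support'] (min_width=12, slack=6)
Line 4: ['version', 'cup'] (min_width=11, slack=7)

Answer: | fruit warm memory|
| computer car fast|
|      blue support|
|       version cup|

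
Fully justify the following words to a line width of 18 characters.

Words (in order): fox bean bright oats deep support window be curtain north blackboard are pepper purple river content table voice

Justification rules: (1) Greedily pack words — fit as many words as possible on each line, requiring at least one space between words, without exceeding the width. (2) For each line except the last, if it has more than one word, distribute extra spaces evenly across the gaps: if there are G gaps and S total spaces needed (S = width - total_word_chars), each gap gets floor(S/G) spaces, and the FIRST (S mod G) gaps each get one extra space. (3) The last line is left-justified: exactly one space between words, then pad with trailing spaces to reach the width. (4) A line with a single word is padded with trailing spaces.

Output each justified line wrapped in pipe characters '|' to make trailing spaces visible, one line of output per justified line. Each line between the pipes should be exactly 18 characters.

Line 1: ['fox', 'bean', 'bright'] (min_width=15, slack=3)
Line 2: ['oats', 'deep', 'support'] (min_width=17, slack=1)
Line 3: ['window', 'be', 'curtain'] (min_width=17, slack=1)
Line 4: ['north', 'blackboard'] (min_width=16, slack=2)
Line 5: ['are', 'pepper', 'purple'] (min_width=17, slack=1)
Line 6: ['river', 'content'] (min_width=13, slack=5)
Line 7: ['table', 'voice'] (min_width=11, slack=7)

Answer: |fox   bean  bright|
|oats  deep support|
|window  be curtain|
|north   blackboard|
|are  pepper purple|
|river      content|
|table voice       |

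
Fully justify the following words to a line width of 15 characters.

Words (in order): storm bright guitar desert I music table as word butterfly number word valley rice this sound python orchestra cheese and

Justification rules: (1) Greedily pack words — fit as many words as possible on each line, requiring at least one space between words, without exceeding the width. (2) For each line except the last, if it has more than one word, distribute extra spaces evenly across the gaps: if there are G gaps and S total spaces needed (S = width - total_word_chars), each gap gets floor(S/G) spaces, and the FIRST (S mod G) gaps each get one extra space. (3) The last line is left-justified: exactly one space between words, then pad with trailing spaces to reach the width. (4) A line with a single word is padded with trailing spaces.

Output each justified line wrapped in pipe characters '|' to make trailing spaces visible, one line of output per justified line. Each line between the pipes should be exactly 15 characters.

Line 1: ['storm', 'bright'] (min_width=12, slack=3)
Line 2: ['guitar', 'desert', 'I'] (min_width=15, slack=0)
Line 3: ['music', 'table', 'as'] (min_width=14, slack=1)
Line 4: ['word', 'butterfly'] (min_width=14, slack=1)
Line 5: ['number', 'word'] (min_width=11, slack=4)
Line 6: ['valley', 'rice'] (min_width=11, slack=4)
Line 7: ['this', 'sound'] (min_width=10, slack=5)
Line 8: ['python'] (min_width=6, slack=9)
Line 9: ['orchestra'] (min_width=9, slack=6)
Line 10: ['cheese', 'and'] (min_width=10, slack=5)

Answer: |storm    bright|
|guitar desert I|
|music  table as|
|word  butterfly|
|number     word|
|valley     rice|
|this      sound|
|python         |
|orchestra      |
|cheese and     |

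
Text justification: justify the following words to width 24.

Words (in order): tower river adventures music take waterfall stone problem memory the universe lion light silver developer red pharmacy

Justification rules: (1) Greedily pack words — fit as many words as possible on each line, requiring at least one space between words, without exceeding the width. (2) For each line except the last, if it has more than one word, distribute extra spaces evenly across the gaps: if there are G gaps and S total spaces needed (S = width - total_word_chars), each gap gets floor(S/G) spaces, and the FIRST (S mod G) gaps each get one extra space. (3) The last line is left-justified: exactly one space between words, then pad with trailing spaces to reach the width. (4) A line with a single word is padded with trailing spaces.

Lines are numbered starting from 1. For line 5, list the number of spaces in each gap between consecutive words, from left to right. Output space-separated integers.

Line 1: ['tower', 'river', 'adventures'] (min_width=22, slack=2)
Line 2: ['music', 'take', 'waterfall'] (min_width=20, slack=4)
Line 3: ['stone', 'problem', 'memory', 'the'] (min_width=24, slack=0)
Line 4: ['universe', 'lion', 'light'] (min_width=19, slack=5)
Line 5: ['silver', 'developer', 'red'] (min_width=20, slack=4)
Line 6: ['pharmacy'] (min_width=8, slack=16)

Answer: 3 3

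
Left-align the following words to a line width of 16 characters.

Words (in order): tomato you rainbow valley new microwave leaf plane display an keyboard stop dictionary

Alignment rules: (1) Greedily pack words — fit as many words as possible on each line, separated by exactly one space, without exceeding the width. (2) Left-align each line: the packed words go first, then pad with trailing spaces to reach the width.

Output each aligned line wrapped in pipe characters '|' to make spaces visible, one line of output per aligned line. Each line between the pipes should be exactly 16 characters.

Line 1: ['tomato', 'you'] (min_width=10, slack=6)
Line 2: ['rainbow', 'valley'] (min_width=14, slack=2)
Line 3: ['new', 'microwave'] (min_width=13, slack=3)
Line 4: ['leaf', 'plane'] (min_width=10, slack=6)
Line 5: ['display', 'an'] (min_width=10, slack=6)
Line 6: ['keyboard', 'stop'] (min_width=13, slack=3)
Line 7: ['dictionary'] (min_width=10, slack=6)

Answer: |tomato you      |
|rainbow valley  |
|new microwave   |
|leaf plane      |
|display an      |
|keyboard stop   |
|dictionary      |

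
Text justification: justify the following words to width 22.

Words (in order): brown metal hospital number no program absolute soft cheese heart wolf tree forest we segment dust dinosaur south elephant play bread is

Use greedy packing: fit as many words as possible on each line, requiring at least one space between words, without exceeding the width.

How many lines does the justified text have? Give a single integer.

Line 1: ['brown', 'metal', 'hospital'] (min_width=20, slack=2)
Line 2: ['number', 'no', 'program'] (min_width=17, slack=5)
Line 3: ['absolute', 'soft', 'cheese'] (min_width=20, slack=2)
Line 4: ['heart', 'wolf', 'tree', 'forest'] (min_width=22, slack=0)
Line 5: ['we', 'segment', 'dust'] (min_width=15, slack=7)
Line 6: ['dinosaur', 'south'] (min_width=14, slack=8)
Line 7: ['elephant', 'play', 'bread', 'is'] (min_width=22, slack=0)
Total lines: 7

Answer: 7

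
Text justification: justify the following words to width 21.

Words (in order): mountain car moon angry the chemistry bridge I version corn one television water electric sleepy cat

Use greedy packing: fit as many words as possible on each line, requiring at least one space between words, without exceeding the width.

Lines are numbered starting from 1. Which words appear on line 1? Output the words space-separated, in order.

Answer: mountain car moon

Derivation:
Line 1: ['mountain', 'car', 'moon'] (min_width=17, slack=4)
Line 2: ['angry', 'the', 'chemistry'] (min_width=19, slack=2)
Line 3: ['bridge', 'I', 'version', 'corn'] (min_width=21, slack=0)
Line 4: ['one', 'television', 'water'] (min_width=20, slack=1)
Line 5: ['electric', 'sleepy', 'cat'] (min_width=19, slack=2)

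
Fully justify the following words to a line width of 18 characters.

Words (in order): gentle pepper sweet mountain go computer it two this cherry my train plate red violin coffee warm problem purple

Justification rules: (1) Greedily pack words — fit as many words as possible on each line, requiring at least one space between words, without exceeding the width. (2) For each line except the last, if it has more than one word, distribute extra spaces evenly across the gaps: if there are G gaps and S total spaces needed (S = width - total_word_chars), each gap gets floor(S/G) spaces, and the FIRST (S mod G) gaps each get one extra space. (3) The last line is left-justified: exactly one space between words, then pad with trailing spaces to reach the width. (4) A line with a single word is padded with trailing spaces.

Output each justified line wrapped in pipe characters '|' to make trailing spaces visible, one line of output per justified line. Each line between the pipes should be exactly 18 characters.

Line 1: ['gentle', 'pepper'] (min_width=13, slack=5)
Line 2: ['sweet', 'mountain', 'go'] (min_width=17, slack=1)
Line 3: ['computer', 'it', 'two'] (min_width=15, slack=3)
Line 4: ['this', 'cherry', 'my'] (min_width=14, slack=4)
Line 5: ['train', 'plate', 'red'] (min_width=15, slack=3)
Line 6: ['violin', 'coffee', 'warm'] (min_width=18, slack=0)
Line 7: ['problem', 'purple'] (min_width=14, slack=4)

Answer: |gentle      pepper|
|sweet  mountain go|
|computer   it  two|
|this   cherry   my|
|train   plate  red|
|violin coffee warm|
|problem purple    |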